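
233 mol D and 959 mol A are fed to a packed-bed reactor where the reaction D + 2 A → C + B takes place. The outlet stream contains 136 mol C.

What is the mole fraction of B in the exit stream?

For C: n = n₀ + 1ξ → 136 = 0 + 1ξ, giving ξ = 136 mol.
Outlet amounts (n = n₀ + ν ξ):
  D: 233 − 1(136) = 97
  A: 959 − 2(136) = 687
  C: 0 + 1(136) = 136
  B: 0 + 1(136) = 136
Total out = 1056 mol; y_B = 136 / 1056 = 0.1288.

0.129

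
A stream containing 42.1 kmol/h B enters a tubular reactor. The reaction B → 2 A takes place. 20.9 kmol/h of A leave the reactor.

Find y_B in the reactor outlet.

For A: n = n₀ + 2ξ → 20.9 = 0 + 2ξ, giving ξ = 10.45 kmol/h.
Outlet amounts (n = n₀ + ν ξ):
  B: 42.1 − 1(10.45) = 31.65
  A: 0 + 2(10.45) = 20.9
Total out = 52.55 kmol/h; y_B = 31.65 / 52.55 = 0.6023.

0.602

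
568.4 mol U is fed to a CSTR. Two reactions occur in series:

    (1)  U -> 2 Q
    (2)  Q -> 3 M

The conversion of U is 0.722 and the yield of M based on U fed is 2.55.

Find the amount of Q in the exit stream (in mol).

Conversion of U: U consumed = 1ξ₁ = 0.722 × 568.4 → ξ₁ = 410.4 mol.
Yield of M: 3ξ₂ / 568.4 = 2.55 → ξ₂ = 483.1 mol.
Outlet amounts (n = n₀ + Σ ν·ξ):
  U: 568.4 − 1(410.4) = 158
  Q: 0 + 2(410.4) − 1(483.1) = 337.6
  M: 0 + 3(483.1) = 1449

338 mol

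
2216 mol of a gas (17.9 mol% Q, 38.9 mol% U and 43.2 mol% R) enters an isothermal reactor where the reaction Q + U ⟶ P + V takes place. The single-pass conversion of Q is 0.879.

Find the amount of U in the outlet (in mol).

Q reacted = 0.879 × 396.7 = 348.7 mol; ν_Q = −1, so ξ = 348.7/1 = 348.7 mol.
Outlet amounts (n = n₀ + ν ξ):
  Q: 396.7 − 1(348.7) = 48
  U: 862 − 1(348.7) = 513.4
  P: 0 + 1(348.7) = 348.7
  V: 0 + 1(348.7) = 348.7
  R: 957.3 (inert)

513 mol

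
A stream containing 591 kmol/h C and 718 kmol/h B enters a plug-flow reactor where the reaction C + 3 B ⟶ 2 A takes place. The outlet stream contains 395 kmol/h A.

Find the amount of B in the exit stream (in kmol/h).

For A: n = n₀ + 2ξ → 395 = 0 + 2ξ, giving ξ = 197.5 kmol/h.
Outlet amounts (n = n₀ + ν ξ):
  C: 591 − 1(197.5) = 393.5
  B: 718 − 3(197.5) = 125.5
  A: 0 + 2(197.5) = 395

126 kmol/h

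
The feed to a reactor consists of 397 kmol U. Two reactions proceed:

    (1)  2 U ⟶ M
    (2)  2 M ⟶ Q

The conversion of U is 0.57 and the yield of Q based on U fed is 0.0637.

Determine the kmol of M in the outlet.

62.6 kmol

Conversion of U: U consumed = 2ξ₁ = 0.57 × 397 → ξ₁ = 113.1 kmol.
Yield of Q: 1ξ₂ / 397 = 0.0637 → ξ₂ = 25.29 kmol.
Outlet amounts (n = n₀ + Σ ν·ξ):
  U: 397 − 2(113.1) = 170.7
  M: 0 + 1(113.1) − 2(25.29) = 62.57
  Q: 0 + 1(25.29) = 25.29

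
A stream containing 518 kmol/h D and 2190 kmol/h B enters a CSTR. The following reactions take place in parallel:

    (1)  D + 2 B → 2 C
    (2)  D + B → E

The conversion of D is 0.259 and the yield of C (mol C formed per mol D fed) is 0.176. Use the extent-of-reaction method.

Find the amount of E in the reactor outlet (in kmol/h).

Yield of C: 2ξ₁ / 518 = 0.176 → ξ₁ = 45.58 kmol/h.
Conversion of D: 1ξ₁ + 1ξ₂ = 0.259 × 518 = 134.2 → ξ₂ = 88.58 kmol/h.
Outlet amounts (n = n₀ + Σ ν·ξ):
  D: 518 − 1(45.58) − 1(88.58) = 383.8
  B: 2190 − 2(45.58) − 1(88.58) = 2010
  C: 0 + 2(45.58) = 91.17
  E: 0 + 1(88.58) = 88.58

88.6 kmol/h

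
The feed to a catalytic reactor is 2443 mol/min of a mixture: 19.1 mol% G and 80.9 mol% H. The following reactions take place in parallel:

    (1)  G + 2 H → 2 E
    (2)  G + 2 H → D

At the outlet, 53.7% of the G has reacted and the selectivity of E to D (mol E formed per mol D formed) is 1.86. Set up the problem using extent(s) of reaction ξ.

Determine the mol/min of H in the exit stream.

Conversion of G: G consumed = 0.537 × 466.6 = 250.6 mol/min = 1ξ₁ + 1ξ₂.
Selectivity: 2ξ₁ / (1ξ₂) = 1.86 → ξ₁ = 0.93 ξ₂.
Substitute: (1·0.93 + 1) ξ₂ = 250.6 → ξ₂ = 129.8 mol/min, ξ₁ = 120.7 mol/min.
Outlet amounts (n = n₀ + Σ ν·ξ):
  G: 466.6 − 1(120.7) − 1(129.8) = 216
  H: 1976 − 2(120.7) − 2(129.8) = 1475
  E: 0 + 2(120.7) = 241.5
  D: 0 + 1(129.8) = 129.8

1480 mol/min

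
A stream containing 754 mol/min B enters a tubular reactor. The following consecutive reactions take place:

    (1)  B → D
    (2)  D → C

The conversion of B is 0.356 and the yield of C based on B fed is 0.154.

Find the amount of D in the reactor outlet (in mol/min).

152 mol/min

Conversion of B: B consumed = 1ξ₁ = 0.356 × 754 → ξ₁ = 268.4 mol/min.
Yield of C: 1ξ₂ / 754 = 0.154 → ξ₂ = 116.1 mol/min.
Outlet amounts (n = n₀ + Σ ν·ξ):
  B: 754 − 1(268.4) = 485.6
  D: 0 + 1(268.4) − 1(116.1) = 152.3
  C: 0 + 1(116.1) = 116.1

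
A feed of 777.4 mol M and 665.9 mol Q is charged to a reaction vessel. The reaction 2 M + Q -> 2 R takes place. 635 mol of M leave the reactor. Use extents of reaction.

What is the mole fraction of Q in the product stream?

0.433

For M: n = n₀ − 2ξ → 635 = 777.4 − 2ξ, giving ξ = 71.2 mol.
Outlet amounts (n = n₀ + ν ξ):
  M: 777.4 − 2(71.2) = 635
  Q: 665.9 − 1(71.2) = 594.7
  R: 0 + 2(71.2) = 142.4
Total out = 1372 mol; y_Q = 594.7 / 1372 = 0.4334.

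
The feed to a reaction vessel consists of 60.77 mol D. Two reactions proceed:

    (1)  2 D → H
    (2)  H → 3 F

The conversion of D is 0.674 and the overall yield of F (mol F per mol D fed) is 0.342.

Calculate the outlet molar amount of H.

13.6 mol

Conversion of D: D consumed = 2ξ₁ = 0.674 × 60.77 → ξ₁ = 20.48 mol.
Yield of F: 3ξ₂ / 60.77 = 0.342 → ξ₂ = 6.928 mol.
Outlet amounts (n = n₀ + Σ ν·ξ):
  D: 60.77 − 2(20.48) = 19.81
  H: 0 + 1(20.48) − 1(6.928) = 13.55
  F: 0 + 3(6.928) = 20.78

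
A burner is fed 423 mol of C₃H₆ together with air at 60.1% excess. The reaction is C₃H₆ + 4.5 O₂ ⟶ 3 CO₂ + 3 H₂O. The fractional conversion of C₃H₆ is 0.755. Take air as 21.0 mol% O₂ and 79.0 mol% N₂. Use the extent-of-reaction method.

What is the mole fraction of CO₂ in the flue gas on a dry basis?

Stoichiometric O₂ = 4.5 × 423 = 1904 mol; O₂ fed = 1904 × 1.601 = 3048 mol.
N₂ fed = 3048 × 79/21 = 11460 mol.
Fuel reacted = 0.755 × 423 → ξ = 319.4 mol.
Outlet (n = n₀ + ν ξ):
  C₃H₆: 423 − 1(319.4) = 103.6
  O₂: 3048 − 4.5(319.4) = 1610
  N₂: 11460 (inert)
  CO₂: 0 + 3(319.4) = 958.1
  H₂O: 0 + 3(319.4) = 958.1
Dry total = 14140 mol; y_CO₂ (dry) = 958.1 / 14140 = 0.06777.

0.0678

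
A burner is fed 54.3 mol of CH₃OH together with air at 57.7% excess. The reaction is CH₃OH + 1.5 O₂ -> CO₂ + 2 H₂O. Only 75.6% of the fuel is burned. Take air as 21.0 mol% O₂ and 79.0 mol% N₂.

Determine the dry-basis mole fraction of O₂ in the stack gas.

0.111

Stoichiometric O₂ = 1.5 × 54.3 = 81.45 mol; O₂ fed = 81.45 × 1.577 = 128.4 mol.
N₂ fed = 128.4 × 79/21 = 483.2 mol.
Fuel reacted = 0.756 × 54.3 → ξ = 41.05 mol.
Outlet (n = n₀ + ν ξ):
  CH₃OH: 54.3 − 1(41.05) = 13.25
  O₂: 128.4 − 1.5(41.05) = 66.87
  N₂: 483.2 (inert)
  CO₂: 0 + 1(41.05) = 41.05
  H₂O: 0 + 2(41.05) = 82.1
Dry total = 604.4 mol; y_O₂ (dry) = 66.87 / 604.4 = 0.1106.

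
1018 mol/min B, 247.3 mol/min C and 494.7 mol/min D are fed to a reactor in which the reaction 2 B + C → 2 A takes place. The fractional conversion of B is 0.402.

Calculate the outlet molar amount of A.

B reacted = 0.402 × 1018 = 409.2 mol/min; ν_B = −2, so ξ = 409.2/2 = 204.6 mol/min.
Outlet amounts (n = n₀ + ν ξ):
  B: 1018 − 2(204.6) = 608.8
  C: 247.3 − 1(204.6) = 42.68
  A: 0 + 2(204.6) = 409.2
  D: 494.7 (inert)

409 mol/min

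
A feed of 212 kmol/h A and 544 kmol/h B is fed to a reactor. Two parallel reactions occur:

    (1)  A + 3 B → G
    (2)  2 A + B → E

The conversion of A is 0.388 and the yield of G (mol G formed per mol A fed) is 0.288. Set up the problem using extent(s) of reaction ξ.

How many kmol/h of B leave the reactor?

350 kmol/h

Yield of G: 1ξ₁ / 212 = 0.288 → ξ₁ = 61.06 kmol/h.
Conversion of A: 1ξ₁ + 2ξ₂ = 0.388 × 212 = 82.26 → ξ₂ = 10.6 kmol/h.
Outlet amounts (n = n₀ + Σ ν·ξ):
  A: 212 − 1(61.06) − 2(10.6) = 129.7
  B: 544 − 3(61.06) − 1(10.6) = 350.2
  G: 0 + 1(61.06) = 61.06
  E: 0 + 1(10.6) = 10.6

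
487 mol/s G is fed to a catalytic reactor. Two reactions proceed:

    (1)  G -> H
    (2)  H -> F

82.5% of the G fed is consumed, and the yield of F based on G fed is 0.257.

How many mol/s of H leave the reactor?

277 mol/s

Conversion of G: G consumed = 1ξ₁ = 0.825 × 487 → ξ₁ = 401.8 mol/s.
Yield of F: 1ξ₂ / 487 = 0.257 → ξ₂ = 125.2 mol/s.
Outlet amounts (n = n₀ + Σ ν·ξ):
  G: 487 − 1(401.8) = 85.23
  H: 0 + 1(401.8) − 1(125.2) = 276.6
  F: 0 + 1(125.2) = 125.2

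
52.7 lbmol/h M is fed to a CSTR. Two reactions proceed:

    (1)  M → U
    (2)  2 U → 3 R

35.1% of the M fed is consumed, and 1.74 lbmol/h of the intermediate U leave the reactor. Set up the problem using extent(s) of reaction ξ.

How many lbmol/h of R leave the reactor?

Conversion of M: M consumed = 1ξ₁ = 0.351 × 52.7 → ξ₁ = 18.5 lbmol/h.
U balance: n_U = 0 + 1ξ₁ − 2ξ₂ = 1.74 → ξ₂ = (1·18.5 − 1.74)/2 = 8.379 lbmol/h.
Outlet amounts (n = n₀ + Σ ν·ξ):
  M: 52.7 − 1(18.5) = 34.2
  U: 0 + 1(18.5) − 2(8.379) = 1.74
  R: 0 + 3(8.379) = 25.14

25.1 lbmol/h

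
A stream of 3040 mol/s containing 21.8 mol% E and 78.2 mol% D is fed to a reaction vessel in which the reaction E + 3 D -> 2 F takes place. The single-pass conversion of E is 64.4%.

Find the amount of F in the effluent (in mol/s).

E reacted = 0.644 × 662.7 = 426.8 mol/s; ν_E = −1, so ξ = 426.8/1 = 426.8 mol/s.
Outlet amounts (n = n₀ + ν ξ):
  E: 662.7 − 1(426.8) = 235.9
  D: 2377 − 3(426.8) = 1097
  F: 0 + 2(426.8) = 853.6

854 mol/s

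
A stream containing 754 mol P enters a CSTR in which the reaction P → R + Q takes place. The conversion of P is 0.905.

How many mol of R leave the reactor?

P reacted = 0.905 × 754 = 682.4 mol; ν_P = −1, so ξ = 682.4/1 = 682.4 mol.
Outlet amounts (n = n₀ + ν ξ):
  P: 754 − 1(682.4) = 71.63
  R: 0 + 1(682.4) = 682.4
  Q: 0 + 1(682.4) = 682.4

682 mol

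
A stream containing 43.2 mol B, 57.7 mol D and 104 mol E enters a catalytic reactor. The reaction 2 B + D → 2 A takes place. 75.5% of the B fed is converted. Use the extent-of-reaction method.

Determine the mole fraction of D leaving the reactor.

B reacted = 0.755 × 43.2 = 32.62 mol; ν_B = −2, so ξ = 32.62/2 = 16.31 mol.
Outlet amounts (n = n₀ + ν ξ):
  B: 43.2 − 2(16.31) = 10.58
  D: 57.7 − 1(16.31) = 41.39
  A: 0 + 2(16.31) = 32.62
  E: 104 (inert)
Total out = 188.6 mol; y_D = 41.39 / 188.6 = 0.2195.

0.219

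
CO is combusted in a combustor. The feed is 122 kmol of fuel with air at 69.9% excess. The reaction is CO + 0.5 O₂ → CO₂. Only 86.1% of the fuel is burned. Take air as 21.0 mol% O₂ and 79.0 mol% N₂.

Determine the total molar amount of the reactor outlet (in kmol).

563 kmol

Stoichiometric O₂ = 0.5 × 122 = 61 kmol; O₂ fed = 61 × 1.699 = 103.6 kmol.
N₂ fed = 103.6 × 79/21 = 389.9 kmol.
Fuel reacted = 0.861 × 122 → ξ = 105 kmol.
Outlet (n = n₀ + ν ξ):
  CO: 122 − 1(105) = 16.96
  O₂: 103.6 − 0.5(105) = 51.12
  N₂: 389.9 (inert)
  CO₂: 0 + 1(105) = 105
Total out = 16.96 + 51.12 + 389.9 + 105 = 563 kmol.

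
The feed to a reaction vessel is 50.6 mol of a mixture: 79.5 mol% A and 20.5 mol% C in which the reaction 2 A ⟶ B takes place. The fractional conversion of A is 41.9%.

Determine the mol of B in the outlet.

A reacted = 0.419 × 40.23 = 16.86 mol; ν_A = −2, so ξ = 16.86/2 = 8.428 mol.
Outlet amounts (n = n₀ + ν ξ):
  A: 40.23 − 2(8.428) = 23.37
  B: 0 + 1(8.428) = 8.428
  C: 10.37 (inert)

8.43 mol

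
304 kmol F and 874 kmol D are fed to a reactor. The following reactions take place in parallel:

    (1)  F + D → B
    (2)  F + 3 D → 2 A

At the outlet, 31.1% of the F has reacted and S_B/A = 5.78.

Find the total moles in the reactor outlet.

1080 kmol

Conversion of F: F consumed = 0.311 × 304 = 94.54 kmol = 1ξ₁ + 1ξ₂.
Selectivity: 1ξ₁ / (2ξ₂) = 5.78 → ξ₁ = 11.56 ξ₂.
Substitute: (1·11.56 + 1) ξ₂ = 94.54 → ξ₂ = 7.527 kmol, ξ₁ = 87.02 kmol.
Outlet amounts (n = n₀ + Σ ν·ξ):
  F: 304 − 1(87.02) − 1(7.527) = 209.5
  D: 874 − 1(87.02) − 3(7.527) = 764.4
  B: 0 + 1(87.02) = 87.02
  A: 0 + 2(7.527) = 15.05
Total out = 209.5 + 764.4 + 87.02 + 15.05 = 1076 kmol.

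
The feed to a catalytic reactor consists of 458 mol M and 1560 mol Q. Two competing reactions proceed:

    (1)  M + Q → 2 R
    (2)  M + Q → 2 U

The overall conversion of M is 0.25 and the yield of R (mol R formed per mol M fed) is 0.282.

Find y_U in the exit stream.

Yield of R: 2ξ₁ / 458 = 0.282 → ξ₁ = 64.58 mol.
Conversion of M: 1ξ₁ + 1ξ₂ = 0.25 × 458 = 114.5 → ξ₂ = 49.92 mol.
Outlet amounts (n = n₀ + Σ ν·ξ):
  M: 458 − 1(64.58) − 1(49.92) = 343.5
  Q: 1560 − 1(64.58) − 1(49.92) = 1446
  R: 0 + 2(64.58) = 129.2
  U: 0 + 2(49.92) = 99.84
Total out = 2018 mol; y_U = 99.84 / 2018 = 0.04948.

0.0495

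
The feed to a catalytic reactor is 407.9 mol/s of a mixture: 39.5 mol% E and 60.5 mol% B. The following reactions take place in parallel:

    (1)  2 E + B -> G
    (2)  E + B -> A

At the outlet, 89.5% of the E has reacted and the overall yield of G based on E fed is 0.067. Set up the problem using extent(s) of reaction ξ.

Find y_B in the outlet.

Yield of G: 1ξ₁ / 161.1 = 0.067 → ξ₁ = 10.8 mol/s.
Conversion of E: 2ξ₁ + 1ξ₂ = 0.895 × 161.1 = 144.2 → ξ₂ = 122.6 mol/s.
Outlet amounts (n = n₀ + Σ ν·ξ):
  E: 161.1 − 2(10.8) − 1(122.6) = 16.92
  B: 246.8 − 1(10.8) − 1(122.6) = 113.4
  G: 0 + 1(10.8) = 10.8
  A: 0 + 1(122.6) = 122.6
Total out = 263.7 mol/s; y_B = 113.4 / 263.7 = 0.4299.

0.43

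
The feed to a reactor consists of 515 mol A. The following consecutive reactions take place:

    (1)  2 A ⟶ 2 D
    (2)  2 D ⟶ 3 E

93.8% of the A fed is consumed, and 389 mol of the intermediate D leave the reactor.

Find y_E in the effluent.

Conversion of A: A consumed = 2ξ₁ = 0.938 × 515 → ξ₁ = 241.5 mol.
D balance: n_D = 0 + 2ξ₁ − 2ξ₂ = 389 → ξ₂ = (2·241.5 − 389)/2 = 47.03 mol.
Outlet amounts (n = n₀ + Σ ν·ξ):
  A: 515 − 2(241.5) = 31.93
  D: 0 + 2(241.5) − 2(47.03) = 389
  E: 0 + 3(47.03) = 141.1
Total out = 562 mol; y_E = 141.1 / 562 = 0.2511.

0.251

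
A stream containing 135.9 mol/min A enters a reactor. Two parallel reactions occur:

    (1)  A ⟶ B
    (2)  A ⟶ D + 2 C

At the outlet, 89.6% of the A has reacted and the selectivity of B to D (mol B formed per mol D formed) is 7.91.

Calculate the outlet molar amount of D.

Conversion of A: A consumed = 0.896 × 135.9 = 121.8 mol/min = 1ξ₁ + 1ξ₂.
Selectivity: 1ξ₁ / (1ξ₂) = 7.91 → ξ₁ = 7.91 ξ₂.
Substitute: (1·7.91 + 1) ξ₂ = 121.8 → ξ₂ = 13.67 mol/min, ξ₁ = 108.1 mol/min.
Outlet amounts (n = n₀ + Σ ν·ξ):
  A: 135.9 − 1(108.1) − 1(13.67) = 14.13
  B: 0 + 1(108.1) = 108.1
  D: 0 + 1(13.67) = 13.67
  C: 0 + 2(13.67) = 27.33

13.7 mol/min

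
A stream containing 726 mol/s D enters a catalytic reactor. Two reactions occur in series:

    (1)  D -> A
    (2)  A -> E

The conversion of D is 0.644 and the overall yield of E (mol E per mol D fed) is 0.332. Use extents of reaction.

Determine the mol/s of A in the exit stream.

227 mol/s

Conversion of D: D consumed = 1ξ₁ = 0.644 × 726 → ξ₁ = 467.5 mol/s.
Yield of E: 1ξ₂ / 726 = 0.332 → ξ₂ = 241 mol/s.
Outlet amounts (n = n₀ + Σ ν·ξ):
  D: 726 − 1(467.5) = 258.5
  A: 0 + 1(467.5) − 1(241) = 226.5
  E: 0 + 1(241) = 241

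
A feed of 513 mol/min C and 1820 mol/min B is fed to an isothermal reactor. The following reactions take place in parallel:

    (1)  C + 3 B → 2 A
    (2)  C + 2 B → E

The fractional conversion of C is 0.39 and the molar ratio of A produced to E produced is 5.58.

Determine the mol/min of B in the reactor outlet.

1270 mol/min

Conversion of C: C consumed = 0.39 × 513 = 200.1 mol/min = 1ξ₁ + 1ξ₂.
Selectivity: 2ξ₁ / (1ξ₂) = 5.58 → ξ₁ = 2.79 ξ₂.
Substitute: (1·2.79 + 1) ξ₂ = 200.1 → ξ₂ = 52.79 mol/min, ξ₁ = 147.3 mol/min.
Outlet amounts (n = n₀ + Σ ν·ξ):
  C: 513 − 1(147.3) − 1(52.79) = 312.9
  B: 1820 − 3(147.3) − 2(52.79) = 1273
  A: 0 + 2(147.3) = 294.6
  E: 0 + 1(52.79) = 52.79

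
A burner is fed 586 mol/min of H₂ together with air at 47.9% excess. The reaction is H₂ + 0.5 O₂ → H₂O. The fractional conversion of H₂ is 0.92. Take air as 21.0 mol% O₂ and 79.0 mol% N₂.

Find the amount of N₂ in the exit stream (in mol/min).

Stoichiometric O₂ = 0.5 × 586 = 293 mol/min; O₂ fed = 293 × 1.479 = 433.3 mol/min.
N₂ fed = 433.3 × 79/21 = 1630 mol/min.
Fuel reacted = 0.92 × 586 → ξ = 539.1 mol/min.
Outlet (n = n₀ + ν ξ):
  H₂: 586 − 1(539.1) = 46.88
  O₂: 433.3 − 0.5(539.1) = 163.8
  N₂: 1630 (inert)
  H₂O: 0 + 1(539.1) = 539.1

1630 mol/min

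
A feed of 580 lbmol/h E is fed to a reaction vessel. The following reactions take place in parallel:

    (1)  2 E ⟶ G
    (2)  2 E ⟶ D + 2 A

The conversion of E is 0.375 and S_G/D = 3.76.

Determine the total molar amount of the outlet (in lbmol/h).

517 lbmol/h

Conversion of E: E consumed = 0.375 × 580 = 217.5 lbmol/h = 2ξ₁ + 2ξ₂.
Selectivity: 1ξ₁ / (1ξ₂) = 3.76 → ξ₁ = 3.76 ξ₂.
Substitute: (2·3.76 + 2) ξ₂ = 217.5 → ξ₂ = 22.85 lbmol/h, ξ₁ = 85.9 lbmol/h.
Outlet amounts (n = n₀ + Σ ν·ξ):
  E: 580 − 2(85.9) − 2(22.85) = 362.5
  G: 0 + 1(85.9) = 85.9
  D: 0 + 1(22.85) = 22.85
  A: 0 + 2(22.85) = 45.69
Total out = 362.5 + 85.9 + 22.85 + 45.69 = 516.9 lbmol/h.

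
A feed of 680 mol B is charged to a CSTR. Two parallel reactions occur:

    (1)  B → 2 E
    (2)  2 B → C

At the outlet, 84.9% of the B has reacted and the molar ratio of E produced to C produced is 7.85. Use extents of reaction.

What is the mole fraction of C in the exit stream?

Conversion of B: B consumed = 0.849 × 680 = 577.3 mol = 1ξ₁ + 2ξ₂.
Selectivity: 2ξ₁ / (1ξ₂) = 7.85 → ξ₁ = 3.925 ξ₂.
Substitute: (1·3.925 + 2) ξ₂ = 577.3 → ξ₂ = 97.44 mol, ξ₁ = 382.4 mol.
Outlet amounts (n = n₀ + Σ ν·ξ):
  B: 680 − 1(382.4) − 2(97.44) = 102.7
  E: 0 + 2(382.4) = 764.9
  C: 0 + 1(97.44) = 97.44
Total out = 965 mol; y_C = 97.44 / 965 = 0.101.

0.101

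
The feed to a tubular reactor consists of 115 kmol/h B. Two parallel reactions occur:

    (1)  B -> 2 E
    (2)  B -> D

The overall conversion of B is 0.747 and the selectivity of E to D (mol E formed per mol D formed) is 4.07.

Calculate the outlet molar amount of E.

115 kmol/h

Conversion of B: B consumed = 0.747 × 115 = 85.91 kmol/h = 1ξ₁ + 1ξ₂.
Selectivity: 2ξ₁ / (1ξ₂) = 4.07 → ξ₁ = 2.035 ξ₂.
Substitute: (1·2.035 + 1) ξ₂ = 85.91 → ξ₂ = 28.3 kmol/h, ξ₁ = 57.6 kmol/h.
Outlet amounts (n = n₀ + Σ ν·ξ):
  B: 115 − 1(57.6) − 1(28.3) = 29.09
  E: 0 + 2(57.6) = 115.2
  D: 0 + 1(28.3) = 28.3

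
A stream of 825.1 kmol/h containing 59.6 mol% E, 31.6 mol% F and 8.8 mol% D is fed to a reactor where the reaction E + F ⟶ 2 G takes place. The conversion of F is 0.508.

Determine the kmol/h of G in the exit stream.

F reacted = 0.508 × 260.7 = 132.5 kmol/h; ν_F = −1, so ξ = 132.5/1 = 132.5 kmol/h.
Outlet amounts (n = n₀ + ν ξ):
  E: 491.8 − 1(132.5) = 359.3
  F: 260.7 − 1(132.5) = 128.3
  G: 0 + 2(132.5) = 264.9
  D: 72.61 (inert)

265 kmol/h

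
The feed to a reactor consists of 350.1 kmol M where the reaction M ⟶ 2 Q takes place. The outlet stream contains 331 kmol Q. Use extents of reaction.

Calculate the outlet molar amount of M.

185 kmol

For Q: n = n₀ + 2ξ → 331 = 0 + 2ξ, giving ξ = 165.5 kmol.
Outlet amounts (n = n₀ + ν ξ):
  M: 350.1 − 1(165.5) = 184.6
  Q: 0 + 2(165.5) = 331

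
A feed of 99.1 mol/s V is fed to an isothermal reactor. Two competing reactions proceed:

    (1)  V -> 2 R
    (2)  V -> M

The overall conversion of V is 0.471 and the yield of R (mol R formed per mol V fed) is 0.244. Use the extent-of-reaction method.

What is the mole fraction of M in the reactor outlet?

0.311

Yield of R: 2ξ₁ / 99.1 = 0.244 → ξ₁ = 12.09 mol/s.
Conversion of V: 1ξ₁ + 1ξ₂ = 0.471 × 99.1 = 46.68 → ξ₂ = 34.59 mol/s.
Outlet amounts (n = n₀ + Σ ν·ξ):
  V: 99.1 − 1(12.09) − 1(34.59) = 52.42
  R: 0 + 2(12.09) = 24.18
  M: 0 + 1(34.59) = 34.59
Total out = 111.2 mol/s; y_M = 34.59 / 111.2 = 0.3111.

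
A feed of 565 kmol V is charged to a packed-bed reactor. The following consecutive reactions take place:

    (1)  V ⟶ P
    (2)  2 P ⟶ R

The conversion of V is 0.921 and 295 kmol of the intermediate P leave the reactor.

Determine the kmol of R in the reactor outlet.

113 kmol

Conversion of V: V consumed = 1ξ₁ = 0.921 × 565 → ξ₁ = 520.4 kmol.
P balance: n_P = 0 + 1ξ₁ − 2ξ₂ = 295 → ξ₂ = (1·520.4 − 295)/2 = 112.7 kmol.
Outlet amounts (n = n₀ + Σ ν·ξ):
  V: 565 − 1(520.4) = 44.63
  P: 0 + 1(520.4) − 2(112.7) = 295
  R: 0 + 1(112.7) = 112.7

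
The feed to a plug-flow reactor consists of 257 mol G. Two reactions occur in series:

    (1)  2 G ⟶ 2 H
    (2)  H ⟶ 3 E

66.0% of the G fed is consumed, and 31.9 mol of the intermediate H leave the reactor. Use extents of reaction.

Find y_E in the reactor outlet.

0.776

Conversion of G: G consumed = 2ξ₁ = 0.66 × 257 → ξ₁ = 84.81 mol.
H balance: n_H = 0 + 2ξ₁ − 1ξ₂ = 31.9 → ξ₂ = (2·84.81 − 31.9)/1 = 137.7 mol.
Outlet amounts (n = n₀ + Σ ν·ξ):
  G: 257 − 2(84.81) = 87.38
  H: 0 + 2(84.81) − 1(137.7) = 31.9
  E: 0 + 3(137.7) = 413.2
Total out = 532.4 mol; y_E = 413.2 / 532.4 = 0.776.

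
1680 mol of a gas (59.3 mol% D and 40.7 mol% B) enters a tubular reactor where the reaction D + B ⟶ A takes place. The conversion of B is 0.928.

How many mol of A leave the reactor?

B reacted = 0.928 × 683.8 = 634.5 mol; ν_B = −1, so ξ = 634.5/1 = 634.5 mol.
Outlet amounts (n = n₀ + ν ξ):
  D: 996.2 − 1(634.5) = 361.7
  B: 683.8 − 1(634.5) = 49.23
  A: 0 + 1(634.5) = 634.5

635 mol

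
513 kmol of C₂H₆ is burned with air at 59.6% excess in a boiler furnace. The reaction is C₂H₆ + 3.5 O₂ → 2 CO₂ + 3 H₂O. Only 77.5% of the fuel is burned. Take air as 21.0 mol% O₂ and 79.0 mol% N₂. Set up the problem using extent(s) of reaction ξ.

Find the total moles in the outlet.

Stoichiometric O₂ = 3.5 × 513 = 1796 kmol; O₂ fed = 1796 × 1.596 = 2866 kmol.
N₂ fed = 2866 × 79/21 = 10780 kmol.
Fuel reacted = 0.775 × 513 → ξ = 397.6 kmol.
Outlet (n = n₀ + ν ξ):
  C₂H₆: 513 − 1(397.6) = 115.4
  O₂: 2866 − 3.5(397.6) = 1474
  N₂: 10780 (inert)
  CO₂: 0 + 2(397.6) = 795.1
  H₂O: 0 + 3(397.6) = 1193
Total out = 115.4 + 1474 + 10780 + 795.1 + 1193 = 14360 kmol.

14400 kmol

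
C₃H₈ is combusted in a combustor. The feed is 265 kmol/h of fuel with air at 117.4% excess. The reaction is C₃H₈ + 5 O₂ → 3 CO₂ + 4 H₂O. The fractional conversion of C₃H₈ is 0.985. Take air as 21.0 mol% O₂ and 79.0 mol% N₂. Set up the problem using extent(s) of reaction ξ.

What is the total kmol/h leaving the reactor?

14200 kmol/h

Stoichiometric O₂ = 5 × 265 = 1325 kmol/h; O₂ fed = 1325 × 2.174 = 2881 kmol/h.
N₂ fed = 2881 × 79/21 = 10840 kmol/h.
Fuel reacted = 0.985 × 265 → ξ = 261 kmol/h.
Outlet (n = n₀ + ν ξ):
  C₃H₈: 265 − 1(261) = 3.975
  O₂: 2881 − 5(261) = 1575
  N₂: 10840 (inert)
  CO₂: 0 + 3(261) = 783.1
  H₂O: 0 + 4(261) = 1044
Total out = 3.975 + 1575 + 10840 + 783.1 + 1044 = 14240 kmol/h.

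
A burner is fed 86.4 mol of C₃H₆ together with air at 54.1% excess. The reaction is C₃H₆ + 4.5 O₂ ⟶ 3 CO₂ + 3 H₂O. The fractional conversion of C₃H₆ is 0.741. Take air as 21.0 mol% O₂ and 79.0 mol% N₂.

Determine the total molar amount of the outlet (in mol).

Stoichiometric O₂ = 4.5 × 86.4 = 388.8 mol; O₂ fed = 388.8 × 1.541 = 599.1 mol.
N₂ fed = 599.1 × 79/21 = 2254 mol.
Fuel reacted = 0.741 × 86.4 → ξ = 64.02 mol.
Outlet (n = n₀ + ν ξ):
  C₃H₆: 86.4 − 1(64.02) = 22.38
  O₂: 599.1 − 4.5(64.02) = 311
  N₂: 2254 (inert)
  CO₂: 0 + 3(64.02) = 192.1
  H₂O: 0 + 3(64.02) = 192.1
Total out = 22.38 + 311 + 2254 + 192.1 + 192.1 = 2971 mol.

2970 mol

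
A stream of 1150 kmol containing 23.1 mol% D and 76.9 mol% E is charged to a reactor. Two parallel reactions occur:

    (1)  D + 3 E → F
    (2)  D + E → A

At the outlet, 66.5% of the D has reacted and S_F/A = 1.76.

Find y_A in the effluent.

0.0856

Conversion of D: D consumed = 0.665 × 265.6 = 176.7 kmol = 1ξ₁ + 1ξ₂.
Selectivity: 1ξ₁ / (1ξ₂) = 1.76 → ξ₁ = 1.76 ξ₂.
Substitute: (1·1.76 + 1) ξ₂ = 176.7 → ξ₂ = 64.01 kmol, ξ₁ = 112.7 kmol.
Outlet amounts (n = n₀ + Σ ν·ξ):
  D: 265.6 − 1(112.7) − 1(64.01) = 88.99
  E: 884.4 − 3(112.7) − 1(64.01) = 482.4
  F: 0 + 1(112.7) = 112.7
  A: 0 + 1(64.01) = 64.01
Total out = 748 kmol; y_A = 64.01 / 748 = 0.08557.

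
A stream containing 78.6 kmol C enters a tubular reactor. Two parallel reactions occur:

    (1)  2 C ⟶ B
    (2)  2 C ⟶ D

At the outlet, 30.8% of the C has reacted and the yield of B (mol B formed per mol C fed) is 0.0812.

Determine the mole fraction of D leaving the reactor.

Yield of B: 1ξ₁ / 78.6 = 0.0812 → ξ₁ = 6.382 kmol.
Conversion of C: 2ξ₁ + 2ξ₂ = 0.308 × 78.6 = 24.21 → ξ₂ = 5.722 kmol.
Outlet amounts (n = n₀ + Σ ν·ξ):
  C: 78.6 − 2(6.382) − 2(5.722) = 54.39
  B: 0 + 1(6.382) = 6.382
  D: 0 + 1(5.722) = 5.722
Total out = 66.5 kmol; y_D = 5.722 / 66.5 = 0.08605.

0.0861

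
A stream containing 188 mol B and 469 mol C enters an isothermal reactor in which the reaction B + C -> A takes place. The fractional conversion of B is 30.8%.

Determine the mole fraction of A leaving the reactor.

B reacted = 0.308 × 188 = 57.9 mol; ν_B = −1, so ξ = 57.9/1 = 57.9 mol.
Outlet amounts (n = n₀ + ν ξ):
  B: 188 − 1(57.9) = 130.1
  C: 469 − 1(57.9) = 411.1
  A: 0 + 1(57.9) = 57.9
Total out = 599.1 mol; y_A = 57.9 / 599.1 = 0.09665.

0.0967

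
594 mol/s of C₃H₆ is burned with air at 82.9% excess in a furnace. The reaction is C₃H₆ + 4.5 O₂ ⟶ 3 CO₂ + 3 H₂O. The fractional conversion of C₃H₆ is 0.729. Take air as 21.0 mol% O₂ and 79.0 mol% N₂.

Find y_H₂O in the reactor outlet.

0.0539

Stoichiometric O₂ = 4.5 × 594 = 2673 mol/s; O₂ fed = 2673 × 1.829 = 4889 mol/s.
N₂ fed = 4889 × 79/21 = 18390 mol/s.
Fuel reacted = 0.729 × 594 → ξ = 433 mol/s.
Outlet (n = n₀ + ν ξ):
  C₃H₆: 594 − 1(433) = 161
  O₂: 4889 − 4.5(433) = 2940
  N₂: 18390 (inert)
  CO₂: 0 + 3(433) = 1299
  H₂O: 0 + 3(433) = 1299
Total out = 24090 mol/s; y_H₂O = 1299 / 24090 = 0.05392.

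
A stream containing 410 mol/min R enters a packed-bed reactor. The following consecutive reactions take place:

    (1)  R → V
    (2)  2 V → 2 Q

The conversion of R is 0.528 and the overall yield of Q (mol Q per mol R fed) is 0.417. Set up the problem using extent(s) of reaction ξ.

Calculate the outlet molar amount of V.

45.5 mol/min

Conversion of R: R consumed = 1ξ₁ = 0.528 × 410 → ξ₁ = 216.5 mol/min.
Yield of Q: 2ξ₂ / 410 = 0.417 → ξ₂ = 85.48 mol/min.
Outlet amounts (n = n₀ + Σ ν·ξ):
  R: 410 − 1(216.5) = 193.5
  V: 0 + 1(216.5) − 2(85.48) = 45.51
  Q: 0 + 2(85.48) = 171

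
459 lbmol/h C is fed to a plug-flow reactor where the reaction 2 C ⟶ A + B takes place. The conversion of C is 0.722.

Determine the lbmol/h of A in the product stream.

C reacted = 0.722 × 459 = 331.4 lbmol/h; ν_C = −2, so ξ = 331.4/2 = 165.7 lbmol/h.
Outlet amounts (n = n₀ + ν ξ):
  C: 459 − 2(165.7) = 127.6
  A: 0 + 1(165.7) = 165.7
  B: 0 + 1(165.7) = 165.7

166 lbmol/h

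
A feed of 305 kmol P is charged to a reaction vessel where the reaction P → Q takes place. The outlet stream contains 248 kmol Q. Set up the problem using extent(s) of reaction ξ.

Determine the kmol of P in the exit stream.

57 kmol

For Q: n = n₀ + 1ξ → 248 = 0 + 1ξ, giving ξ = 248 kmol.
Outlet amounts (n = n₀ + ν ξ):
  P: 305 − 1(248) = 57
  Q: 0 + 1(248) = 248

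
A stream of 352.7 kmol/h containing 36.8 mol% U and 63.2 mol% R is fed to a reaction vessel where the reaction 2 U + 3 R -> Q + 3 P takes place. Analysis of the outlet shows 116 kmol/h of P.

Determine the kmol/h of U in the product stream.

52.5 kmol/h

For P: n = n₀ + 3ξ → 116 = 0 + 3ξ, giving ξ = 38.67 kmol/h.
Outlet amounts (n = n₀ + ν ξ):
  U: 129.8 − 2(38.67) = 52.46
  R: 222.9 − 3(38.67) = 106.9
  Q: 0 + 1(38.67) = 38.67
  P: 0 + 3(38.67) = 116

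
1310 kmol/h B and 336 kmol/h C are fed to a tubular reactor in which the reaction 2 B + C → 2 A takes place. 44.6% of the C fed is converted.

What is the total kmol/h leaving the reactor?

1500 kmol/h

C reacted = 0.446 × 336 = 149.9 kmol/h; ν_C = −1, so ξ = 149.9/1 = 149.9 kmol/h.
Outlet amounts (n = n₀ + ν ξ):
  B: 1310 − 2(149.9) = 1010
  C: 336 − 1(149.9) = 186.1
  A: 0 + 2(149.9) = 299.7
Total out = 1010 + 186.1 + 299.7 = 1496 kmol/h.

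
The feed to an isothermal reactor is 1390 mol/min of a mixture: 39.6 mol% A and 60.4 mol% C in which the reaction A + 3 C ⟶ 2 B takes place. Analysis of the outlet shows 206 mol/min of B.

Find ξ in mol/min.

ξ = 103 mol/min

For B: n = n₀ + 2ξ → 206 = 0 + 2ξ, giving ξ = 103 mol/min.
Outlet amounts (n = n₀ + ν ξ):
  A: 550.4 − 1(103) = 447.4
  C: 839.6 − 3(103) = 530.6
  B: 0 + 2(103) = 206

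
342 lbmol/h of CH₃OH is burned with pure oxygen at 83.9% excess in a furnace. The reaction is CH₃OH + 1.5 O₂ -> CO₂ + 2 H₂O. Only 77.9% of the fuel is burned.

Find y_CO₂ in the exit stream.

Stoichiometric O₂ = 1.5 × 342 = 513 lbmol/h; O₂ fed = 513 × 1.839 = 943.4 lbmol/h.
Fuel reacted = 0.779 × 342 → ξ = 266.4 lbmol/h.
Outlet (n = n₀ + ν ξ):
  CH₃OH: 342 − 1(266.4) = 75.58
  O₂: 943.4 − 1.5(266.4) = 543.8
  CO₂: 0 + 1(266.4) = 266.4
  H₂O: 0 + 2(266.4) = 532.8
Total out = 1419 lbmol/h; y_CO₂ = 266.4 / 1419 = 0.1878.

0.188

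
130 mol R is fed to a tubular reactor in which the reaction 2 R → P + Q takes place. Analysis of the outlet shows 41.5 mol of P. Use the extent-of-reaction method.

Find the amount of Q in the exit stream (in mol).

41.5 mol

For P: n = n₀ + 1ξ → 41.5 = 0 + 1ξ, giving ξ = 41.5 mol.
Outlet amounts (n = n₀ + ν ξ):
  R: 130 − 2(41.5) = 47
  P: 0 + 1(41.5) = 41.5
  Q: 0 + 1(41.5) = 41.5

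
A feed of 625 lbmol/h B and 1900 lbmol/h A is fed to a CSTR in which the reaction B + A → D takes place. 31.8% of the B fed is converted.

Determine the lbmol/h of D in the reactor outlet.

199 lbmol/h

B reacted = 0.318 × 625 = 198.8 lbmol/h; ν_B = −1, so ξ = 198.8/1 = 198.8 lbmol/h.
Outlet amounts (n = n₀ + ν ξ):
  B: 625 − 1(198.8) = 426.2
  A: 1900 − 1(198.8) = 1701
  D: 0 + 1(198.8) = 198.8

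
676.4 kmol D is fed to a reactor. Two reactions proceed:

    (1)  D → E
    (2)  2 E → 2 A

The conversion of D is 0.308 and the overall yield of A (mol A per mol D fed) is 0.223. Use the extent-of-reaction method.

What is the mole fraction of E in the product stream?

Conversion of D: D consumed = 1ξ₁ = 0.308 × 676.4 → ξ₁ = 208.3 kmol.
Yield of A: 2ξ₂ / 676.4 = 0.223 → ξ₂ = 75.42 kmol.
Outlet amounts (n = n₀ + Σ ν·ξ):
  D: 676.4 − 1(208.3) = 468.1
  E: 0 + 1(208.3) − 2(75.42) = 57.49
  A: 0 + 2(75.42) = 150.8
Total out = 676.4 kmol; y_E = 57.49 / 676.4 = 0.085.

0.085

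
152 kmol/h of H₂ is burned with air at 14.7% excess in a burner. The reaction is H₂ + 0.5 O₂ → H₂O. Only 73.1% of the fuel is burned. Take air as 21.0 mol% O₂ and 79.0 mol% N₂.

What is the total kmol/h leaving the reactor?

512 kmol/h

Stoichiometric O₂ = 0.5 × 152 = 76 kmol/h; O₂ fed = 76 × 1.147 = 87.17 kmol/h.
N₂ fed = 87.17 × 79/21 = 327.9 kmol/h.
Fuel reacted = 0.731 × 152 → ξ = 111.1 kmol/h.
Outlet (n = n₀ + ν ξ):
  H₂: 152 − 1(111.1) = 40.89
  O₂: 87.17 − 0.5(111.1) = 31.62
  N₂: 327.9 (inert)
  H₂O: 0 + 1(111.1) = 111.1
Total out = 40.89 + 31.62 + 327.9 + 111.1 = 511.5 kmol/h.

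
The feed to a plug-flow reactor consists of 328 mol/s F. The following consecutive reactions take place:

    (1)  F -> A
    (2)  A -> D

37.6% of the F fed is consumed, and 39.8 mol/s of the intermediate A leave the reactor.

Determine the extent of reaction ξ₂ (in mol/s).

Conversion of F: F consumed = 1ξ₁ = 0.376 × 328 → ξ₁ = 123.3 mol/s.
A balance: n_A = 0 + 1ξ₁ − 1ξ₂ = 39.8 → ξ₂ = (1·123.3 − 39.8)/1 = 83.53 mol/s.
Outlet amounts (n = n₀ + Σ ν·ξ):
  F: 328 − 1(123.3) = 204.7
  A: 0 + 1(123.3) − 1(83.53) = 39.8
  D: 0 + 1(83.53) = 83.53

ξ₂ = 83.5 mol/s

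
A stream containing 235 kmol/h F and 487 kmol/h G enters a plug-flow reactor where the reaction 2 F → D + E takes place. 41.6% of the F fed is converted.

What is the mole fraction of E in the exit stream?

0.0677

F reacted = 0.416 × 235 = 97.76 kmol/h; ν_F = −2, so ξ = 97.76/2 = 48.88 kmol/h.
Outlet amounts (n = n₀ + ν ξ):
  F: 235 − 2(48.88) = 137.2
  D: 0 + 1(48.88) = 48.88
  E: 0 + 1(48.88) = 48.88
  G: 487 (inert)
Total out = 722 kmol/h; y_E = 48.88 / 722 = 0.0677.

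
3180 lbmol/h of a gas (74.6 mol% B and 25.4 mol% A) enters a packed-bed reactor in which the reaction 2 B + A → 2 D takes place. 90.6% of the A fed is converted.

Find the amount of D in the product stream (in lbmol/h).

A reacted = 0.906 × 807.7 = 731.8 lbmol/h; ν_A = −1, so ξ = 731.8/1 = 731.8 lbmol/h.
Outlet amounts (n = n₀ + ν ξ):
  B: 2372 − 2(731.8) = 908.7
  A: 807.7 − 1(731.8) = 75.93
  D: 0 + 2(731.8) = 1464

1460 lbmol/h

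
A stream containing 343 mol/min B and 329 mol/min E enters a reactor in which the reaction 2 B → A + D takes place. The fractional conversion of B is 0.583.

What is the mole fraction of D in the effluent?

0.149

B reacted = 0.583 × 343 = 200 mol/min; ν_B = −2, so ξ = 200/2 = 99.98 mol/min.
Outlet amounts (n = n₀ + ν ξ):
  B: 343 − 2(99.98) = 143
  A: 0 + 1(99.98) = 99.98
  D: 0 + 1(99.98) = 99.98
  E: 329 (inert)
Total out = 672 mol/min; y_D = 99.98 / 672 = 0.1488.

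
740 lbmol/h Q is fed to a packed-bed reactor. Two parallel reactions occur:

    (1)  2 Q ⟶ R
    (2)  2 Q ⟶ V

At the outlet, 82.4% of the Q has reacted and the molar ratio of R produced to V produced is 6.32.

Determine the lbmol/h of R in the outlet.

263 lbmol/h

Conversion of Q: Q consumed = 0.824 × 740 = 609.8 lbmol/h = 2ξ₁ + 2ξ₂.
Selectivity: 1ξ₁ / (1ξ₂) = 6.32 → ξ₁ = 6.32 ξ₂.
Substitute: (2·6.32 + 2) ξ₂ = 609.8 → ξ₂ = 41.65 lbmol/h, ξ₁ = 263.2 lbmol/h.
Outlet amounts (n = n₀ + Σ ν·ξ):
  Q: 740 − 2(263.2) − 2(41.65) = 130.2
  R: 0 + 1(263.2) = 263.2
  V: 0 + 1(41.65) = 41.65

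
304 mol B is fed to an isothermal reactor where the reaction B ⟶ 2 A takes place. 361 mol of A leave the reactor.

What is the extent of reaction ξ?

For A: n = n₀ + 2ξ → 361 = 0 + 2ξ, giving ξ = 180.5 mol.
Outlet amounts (n = n₀ + ν ξ):
  B: 304 − 1(180.5) = 123.5
  A: 0 + 2(180.5) = 361

ξ = 180 mol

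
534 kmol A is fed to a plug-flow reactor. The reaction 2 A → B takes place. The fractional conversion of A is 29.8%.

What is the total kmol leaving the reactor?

454 kmol

A reacted = 0.298 × 534 = 159.1 kmol; ν_A = −2, so ξ = 159.1/2 = 79.57 kmol.
Outlet amounts (n = n₀ + ν ξ):
  A: 534 − 2(79.57) = 374.9
  B: 0 + 1(79.57) = 79.57
Total out = 374.9 + 79.57 = 454.4 kmol.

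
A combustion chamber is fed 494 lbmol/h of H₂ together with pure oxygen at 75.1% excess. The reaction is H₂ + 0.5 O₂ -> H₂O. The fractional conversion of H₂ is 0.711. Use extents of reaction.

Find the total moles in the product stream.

751 lbmol/h

Stoichiometric O₂ = 0.5 × 494 = 247 lbmol/h; O₂ fed = 247 × 1.751 = 432.5 lbmol/h.
Fuel reacted = 0.711 × 494 → ξ = 351.2 lbmol/h.
Outlet (n = n₀ + ν ξ):
  H₂: 494 − 1(351.2) = 142.8
  O₂: 432.5 − 0.5(351.2) = 256.9
  H₂O: 0 + 1(351.2) = 351.2
Total out = 142.8 + 256.9 + 351.2 = 750.9 lbmol/h.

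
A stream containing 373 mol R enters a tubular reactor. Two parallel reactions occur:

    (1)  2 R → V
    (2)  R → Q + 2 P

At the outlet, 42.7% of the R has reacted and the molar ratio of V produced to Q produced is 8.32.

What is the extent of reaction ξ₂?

ξ₂ = 9.03 mol

Conversion of R: R consumed = 0.427 × 373 = 159.3 mol = 2ξ₁ + 1ξ₂.
Selectivity: 1ξ₁ / (1ξ₂) = 8.32 → ξ₁ = 8.32 ξ₂.
Substitute: (2·8.32 + 1) ξ₂ = 159.3 → ξ₂ = 9.029 mol, ξ₁ = 75.12 mol.
Outlet amounts (n = n₀ + Σ ν·ξ):
  R: 373 − 2(75.12) − 1(9.029) = 213.7
  V: 0 + 1(75.12) = 75.12
  Q: 0 + 1(9.029) = 9.029
  P: 0 + 2(9.029) = 18.06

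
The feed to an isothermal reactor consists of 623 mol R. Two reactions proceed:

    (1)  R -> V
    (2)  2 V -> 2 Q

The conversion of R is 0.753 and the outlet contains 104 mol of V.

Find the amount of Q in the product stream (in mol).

365 mol

Conversion of R: R consumed = 1ξ₁ = 0.753 × 623 → ξ₁ = 469.1 mol.
V balance: n_V = 0 + 1ξ₁ − 2ξ₂ = 104 → ξ₂ = (1·469.1 − 104)/2 = 182.6 mol.
Outlet amounts (n = n₀ + Σ ν·ξ):
  R: 623 − 1(469.1) = 153.9
  V: 0 + 1(469.1) − 2(182.6) = 104
  Q: 0 + 2(182.6) = 365.1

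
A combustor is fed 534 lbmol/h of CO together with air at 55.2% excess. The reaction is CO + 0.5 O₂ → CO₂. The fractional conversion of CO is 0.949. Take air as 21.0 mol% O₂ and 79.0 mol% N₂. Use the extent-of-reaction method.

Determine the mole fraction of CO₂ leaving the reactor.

Stoichiometric O₂ = 0.5 × 534 = 267 lbmol/h; O₂ fed = 267 × 1.552 = 414.4 lbmol/h.
N₂ fed = 414.4 × 79/21 = 1559 lbmol/h.
Fuel reacted = 0.949 × 534 → ξ = 506.8 lbmol/h.
Outlet (n = n₀ + ν ξ):
  CO: 534 − 1(506.8) = 27.23
  O₂: 414.4 − 0.5(506.8) = 161
  N₂: 1559 (inert)
  CO₂: 0 + 1(506.8) = 506.8
Total out = 2254 lbmol/h; y_CO₂ = 506.8 / 2254 = 0.2248.

0.225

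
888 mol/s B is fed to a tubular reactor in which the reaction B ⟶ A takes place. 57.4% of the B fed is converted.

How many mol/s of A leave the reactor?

B reacted = 0.574 × 888 = 509.7 mol/s; ν_B = −1, so ξ = 509.7/1 = 509.7 mol/s.
Outlet amounts (n = n₀ + ν ξ):
  B: 888 − 1(509.7) = 378.3
  A: 0 + 1(509.7) = 509.7

510 mol/s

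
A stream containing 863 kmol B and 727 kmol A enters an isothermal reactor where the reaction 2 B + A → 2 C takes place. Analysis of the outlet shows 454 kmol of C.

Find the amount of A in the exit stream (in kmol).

For C: n = n₀ + 2ξ → 454 = 0 + 2ξ, giving ξ = 227 kmol.
Outlet amounts (n = n₀ + ν ξ):
  B: 863 − 2(227) = 409
  A: 727 − 1(227) = 500
  C: 0 + 2(227) = 454

500 kmol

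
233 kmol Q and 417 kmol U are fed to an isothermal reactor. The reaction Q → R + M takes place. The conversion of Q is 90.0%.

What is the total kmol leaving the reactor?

860 kmol

Q reacted = 0.9 × 233 = 209.7 kmol; ν_Q = −1, so ξ = 209.7/1 = 209.7 kmol.
Outlet amounts (n = n₀ + ν ξ):
  Q: 233 − 1(209.7) = 23.3
  R: 0 + 1(209.7) = 209.7
  M: 0 + 1(209.7) = 209.7
  U: 417 (inert)
Total out = 23.3 + 209.7 + 209.7 + 417 = 859.7 kmol.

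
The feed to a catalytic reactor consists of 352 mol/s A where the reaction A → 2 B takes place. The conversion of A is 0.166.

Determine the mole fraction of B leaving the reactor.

A reacted = 0.166 × 352 = 58.43 mol/s; ν_A = −1, so ξ = 58.43/1 = 58.43 mol/s.
Outlet amounts (n = n₀ + ν ξ):
  A: 352 − 1(58.43) = 293.6
  B: 0 + 2(58.43) = 116.9
Total out = 410.4 mol/s; y_B = 116.9 / 410.4 = 0.2847.

0.285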